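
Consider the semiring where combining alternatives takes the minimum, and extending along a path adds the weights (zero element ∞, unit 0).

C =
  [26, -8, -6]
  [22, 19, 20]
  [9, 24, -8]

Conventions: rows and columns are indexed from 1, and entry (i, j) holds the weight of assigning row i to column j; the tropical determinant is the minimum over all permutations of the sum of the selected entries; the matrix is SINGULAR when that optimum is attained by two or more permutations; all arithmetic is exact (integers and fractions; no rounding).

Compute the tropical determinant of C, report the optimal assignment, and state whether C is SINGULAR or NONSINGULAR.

σ = (1, 2, 3): 26 + 19 + (-8) = 37
σ = (1, 3, 2): 26 + 20 + 24 = 70
σ = (2, 1, 3): (-8) + 22 + (-8) = 6
σ = (2, 3, 1): (-8) + 20 + 9 = 21
σ = (3, 1, 2): (-6) + 22 + 24 = 40
σ = (3, 2, 1): (-6) + 19 + 9 = 22
Optimal value attained by: σ = (2, 1, 3).
Answer: det⊕(C) = 6; verdict: NONSINGULAR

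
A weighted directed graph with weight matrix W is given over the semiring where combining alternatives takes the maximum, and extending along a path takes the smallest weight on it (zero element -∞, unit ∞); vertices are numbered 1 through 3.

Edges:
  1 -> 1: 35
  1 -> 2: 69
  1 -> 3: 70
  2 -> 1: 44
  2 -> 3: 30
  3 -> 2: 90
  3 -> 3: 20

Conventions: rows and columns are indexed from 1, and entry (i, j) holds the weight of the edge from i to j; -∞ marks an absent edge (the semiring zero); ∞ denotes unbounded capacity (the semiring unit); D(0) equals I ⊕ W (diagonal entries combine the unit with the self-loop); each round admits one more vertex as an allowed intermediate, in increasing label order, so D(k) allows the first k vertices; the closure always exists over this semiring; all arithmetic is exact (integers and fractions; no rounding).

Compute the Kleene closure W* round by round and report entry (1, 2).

D(0):
  [∞, 69, 70]
  [44, ∞, 30]
  [-∞, 90, ∞]
D(1):
  [∞, 69, 70]
  [44, ∞, 44]
  [-∞, 90, ∞]
D(2):
  [∞, 69, 70]
  [44, ∞, 44]
  [44, 90, ∞]
D(3):
  [∞, 70, 70]
  [44, ∞, 44]
  [44, 90, ∞]
Answer: W*[1][2] = 70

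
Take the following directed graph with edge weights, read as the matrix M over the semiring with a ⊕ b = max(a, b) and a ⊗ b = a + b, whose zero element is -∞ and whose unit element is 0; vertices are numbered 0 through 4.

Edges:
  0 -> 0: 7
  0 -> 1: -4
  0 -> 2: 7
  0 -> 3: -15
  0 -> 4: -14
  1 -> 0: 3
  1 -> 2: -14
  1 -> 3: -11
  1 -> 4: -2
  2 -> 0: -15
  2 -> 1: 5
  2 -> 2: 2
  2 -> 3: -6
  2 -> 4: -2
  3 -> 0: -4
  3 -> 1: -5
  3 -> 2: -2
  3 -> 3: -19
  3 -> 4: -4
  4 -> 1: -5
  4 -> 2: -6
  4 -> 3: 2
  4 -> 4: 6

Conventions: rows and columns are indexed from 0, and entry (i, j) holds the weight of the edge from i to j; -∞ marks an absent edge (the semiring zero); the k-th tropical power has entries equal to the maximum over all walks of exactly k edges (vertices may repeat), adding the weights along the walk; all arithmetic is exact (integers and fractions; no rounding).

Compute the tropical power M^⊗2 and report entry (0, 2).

M^⊗2:
  [14, 12, 14, 1, 5]
  [10, -1, 10, 0, 4]
  [8, 7, 4, 0, 4]
  [3, 3, 3, -2, 2]
  [-2, 1, 0, 8, 12]
Key observation: the optimum is the walk 0->0->2, with weight 7 + 7 = 14.
Optimal value attained by: walk 0->0->2.
Answer: (M^⊗2)[0][2] = 14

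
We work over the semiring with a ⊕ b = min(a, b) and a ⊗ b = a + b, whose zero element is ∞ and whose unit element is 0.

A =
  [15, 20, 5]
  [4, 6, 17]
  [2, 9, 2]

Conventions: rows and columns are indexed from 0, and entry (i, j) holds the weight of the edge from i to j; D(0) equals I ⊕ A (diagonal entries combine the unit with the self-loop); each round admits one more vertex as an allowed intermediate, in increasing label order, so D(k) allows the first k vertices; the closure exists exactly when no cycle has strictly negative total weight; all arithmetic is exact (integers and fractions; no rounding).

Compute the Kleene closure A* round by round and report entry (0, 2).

D(0):
  [0, 20, 5]
  [4, 0, 17]
  [2, 9, 0]
D(1):
  [0, 20, 5]
  [4, 0, 9]
  [2, 9, 0]
D(2):
  [0, 20, 5]
  [4, 0, 9]
  [2, 9, 0]
D(3):
  [0, 14, 5]
  [4, 0, 9]
  [2, 9, 0]
Answer: A*[0][2] = 5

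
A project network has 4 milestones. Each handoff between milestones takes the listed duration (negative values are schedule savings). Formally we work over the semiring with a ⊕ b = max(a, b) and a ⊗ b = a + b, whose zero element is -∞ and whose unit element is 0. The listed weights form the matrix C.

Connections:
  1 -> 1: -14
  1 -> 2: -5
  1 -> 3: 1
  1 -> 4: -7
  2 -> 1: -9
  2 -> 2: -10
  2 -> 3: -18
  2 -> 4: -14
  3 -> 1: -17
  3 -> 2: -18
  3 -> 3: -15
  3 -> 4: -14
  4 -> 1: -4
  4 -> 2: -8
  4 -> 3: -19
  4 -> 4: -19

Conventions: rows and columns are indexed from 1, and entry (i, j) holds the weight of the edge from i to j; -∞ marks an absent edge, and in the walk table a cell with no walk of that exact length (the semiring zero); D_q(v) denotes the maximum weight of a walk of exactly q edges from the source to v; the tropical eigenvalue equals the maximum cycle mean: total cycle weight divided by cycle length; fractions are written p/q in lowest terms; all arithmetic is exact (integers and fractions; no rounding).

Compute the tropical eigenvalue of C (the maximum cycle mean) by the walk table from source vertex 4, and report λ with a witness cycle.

q=0: [-∞, -∞, -∞, 0]
q=1: [-4, -8, -19, -19]
q=2: [-17, -9, -3, -11]
q=3: [-15, -19, -16, -17]
q=4: [-21, -20, -14, -22]
Optimal cycle mean attained by: cycle 1->4->1, total (-7) + (-4), length 2.
Answer: λ = -11/2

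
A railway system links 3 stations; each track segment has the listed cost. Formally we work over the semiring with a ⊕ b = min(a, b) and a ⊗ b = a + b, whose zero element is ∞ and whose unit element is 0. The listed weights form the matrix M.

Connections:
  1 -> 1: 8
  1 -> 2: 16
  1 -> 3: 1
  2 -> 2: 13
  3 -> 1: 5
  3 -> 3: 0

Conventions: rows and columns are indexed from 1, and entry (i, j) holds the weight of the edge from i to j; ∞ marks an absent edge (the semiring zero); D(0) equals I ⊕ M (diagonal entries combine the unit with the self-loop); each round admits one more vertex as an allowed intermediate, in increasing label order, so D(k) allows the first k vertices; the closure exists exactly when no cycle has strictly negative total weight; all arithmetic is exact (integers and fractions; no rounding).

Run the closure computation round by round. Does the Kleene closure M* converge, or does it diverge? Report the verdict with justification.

D(0):
  [0, 16, 1]
  [∞, 0, ∞]
  [5, ∞, 0]
D(1):
  [0, 16, 1]
  [∞, 0, ∞]
  [5, 21, 0]
D(2):
  [0, 16, 1]
  [∞, 0, ∞]
  [5, 21, 0]
D(3):
  [0, 16, 1]
  [∞, 0, ∞]
  [5, 21, 0]
Key observation: every diagonal entry stays at the unit through all rounds, so no improving cycle exists.
Answer: CONVERGES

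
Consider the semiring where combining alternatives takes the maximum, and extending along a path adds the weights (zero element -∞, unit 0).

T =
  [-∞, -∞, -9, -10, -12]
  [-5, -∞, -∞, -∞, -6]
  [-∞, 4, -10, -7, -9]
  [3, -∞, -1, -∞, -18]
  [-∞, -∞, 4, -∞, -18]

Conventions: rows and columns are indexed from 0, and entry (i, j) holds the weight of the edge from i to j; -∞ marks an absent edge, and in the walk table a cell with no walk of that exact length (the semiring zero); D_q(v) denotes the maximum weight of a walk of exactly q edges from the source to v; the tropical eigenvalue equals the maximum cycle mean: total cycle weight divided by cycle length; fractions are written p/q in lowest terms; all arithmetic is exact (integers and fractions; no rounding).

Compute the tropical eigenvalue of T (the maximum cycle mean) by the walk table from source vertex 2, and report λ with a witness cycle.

q=0: [-∞, -∞, 0, -∞, -∞]
q=1: [-∞, 4, -10, -7, -9]
q=2: [-1, -6, -5, -17, -2]
q=3: [-11, -1, 2, -11, -12]
q=4: [-6, 6, -8, -5, -7]
q=5: [1, -4, -3, -15, 0]
Optimal cycle mean attained by: cycle 1->4->2->1, total (-6) + 4 + 4, length 3.
Answer: λ = 2/3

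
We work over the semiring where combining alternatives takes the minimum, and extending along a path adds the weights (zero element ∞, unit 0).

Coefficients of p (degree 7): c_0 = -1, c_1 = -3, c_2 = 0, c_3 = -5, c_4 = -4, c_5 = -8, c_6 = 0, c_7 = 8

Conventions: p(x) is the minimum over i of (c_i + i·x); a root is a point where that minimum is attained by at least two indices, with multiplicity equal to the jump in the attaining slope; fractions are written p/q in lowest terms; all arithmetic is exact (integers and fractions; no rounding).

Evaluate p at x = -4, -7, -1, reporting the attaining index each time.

p(-4) = min(-1+0·(-4)=-1, -3+1·(-4)=-7, 0+2·(-4)=-8, -5+3·(-4)=-17, -4+4·(-4)=-20, -8+5·(-4)=-28, 0+6·(-4)=-24, 8+7·(-4)=-20) = -28 (attained by i=5)
p(-7) = min(-1+0·(-7)=-1, -3+1·(-7)=-10, 0+2·(-7)=-14, -5+3·(-7)=-26, -4+4·(-7)=-32, -8+5·(-7)=-43, 0+6·(-7)=-42, 8+7·(-7)=-41) = -43 (attained by i=5)
p(-1) = min(-1+0·(-1)=-1, -3+1·(-1)=-4, 0+2·(-1)=-2, -5+3·(-1)=-8, -4+4·(-1)=-8, -8+5·(-1)=-13, 0+6·(-1)=-6, 8+7·(-1)=1) = -13 (attained by i=5)
Answer: p(-4) = -28; p(-7) = -43; p(-1) = -13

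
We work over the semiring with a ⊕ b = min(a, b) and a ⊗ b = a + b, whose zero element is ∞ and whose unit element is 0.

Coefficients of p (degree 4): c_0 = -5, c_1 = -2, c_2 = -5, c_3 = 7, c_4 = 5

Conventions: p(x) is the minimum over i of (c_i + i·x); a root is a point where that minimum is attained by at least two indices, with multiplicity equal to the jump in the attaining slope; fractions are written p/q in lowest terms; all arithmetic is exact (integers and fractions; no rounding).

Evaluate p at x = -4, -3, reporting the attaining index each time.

p(-4) = min(-5+0·(-4)=-5, -2+1·(-4)=-6, -5+2·(-4)=-13, 7+3·(-4)=-5, 5+4·(-4)=-11) = -13 (attained by i=2)
p(-3) = min(-5+0·(-3)=-5, -2+1·(-3)=-5, -5+2·(-3)=-11, 7+3·(-3)=-2, 5+4·(-3)=-7) = -11 (attained by i=2)
Answer: p(-4) = -13; p(-3) = -11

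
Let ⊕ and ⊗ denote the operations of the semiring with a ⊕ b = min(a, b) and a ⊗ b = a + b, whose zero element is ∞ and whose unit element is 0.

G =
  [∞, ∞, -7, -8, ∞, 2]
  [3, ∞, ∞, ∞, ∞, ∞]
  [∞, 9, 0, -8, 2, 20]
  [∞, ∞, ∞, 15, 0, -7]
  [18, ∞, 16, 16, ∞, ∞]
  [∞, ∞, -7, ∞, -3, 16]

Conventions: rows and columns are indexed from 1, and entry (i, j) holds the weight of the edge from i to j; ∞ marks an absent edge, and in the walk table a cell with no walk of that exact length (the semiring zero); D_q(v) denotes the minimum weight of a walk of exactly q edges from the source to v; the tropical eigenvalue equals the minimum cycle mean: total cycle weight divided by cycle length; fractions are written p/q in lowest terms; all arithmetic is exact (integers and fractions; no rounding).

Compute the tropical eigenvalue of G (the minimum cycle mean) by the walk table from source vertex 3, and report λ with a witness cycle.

q=0: [∞, ∞, 0, ∞, ∞, ∞]
q=1: [∞, 9, 0, -8, 2, 20]
q=2: [12, 9, 0, -8, -8, -15]
q=3: [10, 9, -22, -8, -18, -15]
q=4: [0, -13, -22, -30, -20, -15]
q=5: [-10, -13, -22, -30, -30, -37]
q=6: [-12, -13, -44, -30, -40, -37]
Optimal cycle mean attained by: cycle 3->4->6->3, total (-8) + (-7) + (-7), length 3.
Answer: λ = -22/3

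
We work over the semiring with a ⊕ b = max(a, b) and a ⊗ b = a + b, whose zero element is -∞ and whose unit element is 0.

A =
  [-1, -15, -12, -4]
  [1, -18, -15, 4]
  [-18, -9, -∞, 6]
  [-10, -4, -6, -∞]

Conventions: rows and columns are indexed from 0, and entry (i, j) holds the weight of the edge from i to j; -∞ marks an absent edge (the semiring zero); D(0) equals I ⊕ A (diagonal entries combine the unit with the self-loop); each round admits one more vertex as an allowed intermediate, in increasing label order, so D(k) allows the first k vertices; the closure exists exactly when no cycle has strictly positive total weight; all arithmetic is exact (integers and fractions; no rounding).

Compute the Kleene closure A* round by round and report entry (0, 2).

D(0):
  [0, -15, -12, -4]
  [1, 0, -15, 4]
  [-18, -9, 0, 6]
  [-10, -4, -6, 0]
D(1):
  [0, -15, -12, -4]
  [1, 0, -11, 4]
  [-18, -9, 0, 6]
  [-10, -4, -6, 0]
D(2):
  [0, -15, -12, -4]
  [1, 0, -11, 4]
  [-8, -9, 0, 6]
  [-3, -4, -6, 0]
D(3):
  [0, -15, -12, -4]
  [1, 0, -11, 4]
  [-8, -9, 0, 6]
  [-3, -4, -6, 0]
D(4):
  [0, -8, -10, -4]
  [1, 0, -2, 4]
  [3, 2, 0, 6]
  [-3, -4, -6, 0]
Answer: A*[0][2] = -10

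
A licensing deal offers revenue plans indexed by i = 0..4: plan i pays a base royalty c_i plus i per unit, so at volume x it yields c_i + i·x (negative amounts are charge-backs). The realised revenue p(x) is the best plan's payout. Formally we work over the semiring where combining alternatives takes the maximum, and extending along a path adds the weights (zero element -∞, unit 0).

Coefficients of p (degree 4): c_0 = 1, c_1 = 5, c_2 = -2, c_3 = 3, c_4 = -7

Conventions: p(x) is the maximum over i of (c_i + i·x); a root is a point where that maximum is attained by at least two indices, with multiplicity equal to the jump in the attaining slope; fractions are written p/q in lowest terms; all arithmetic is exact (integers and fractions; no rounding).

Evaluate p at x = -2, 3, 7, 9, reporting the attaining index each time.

p(-2) = max(1+0·(-2)=1, 5+1·(-2)=3, -2+2·(-2)=-6, 3+3·(-2)=-3, -7+4·(-2)=-15) = 3 (attained by i=1)
p(3) = max(1+0·3=1, 5+1·3=8, -2+2·3=4, 3+3·3=12, -7+4·3=5) = 12 (attained by i=3)
p(7) = max(1+0·7=1, 5+1·7=12, -2+2·7=12, 3+3·7=24, -7+4·7=21) = 24 (attained by i=3)
p(9) = max(1+0·9=1, 5+1·9=14, -2+2·9=16, 3+3·9=30, -7+4·9=29) = 30 (attained by i=3)
Answer: p(-2) = 3; p(3) = 12; p(7) = 24; p(9) = 30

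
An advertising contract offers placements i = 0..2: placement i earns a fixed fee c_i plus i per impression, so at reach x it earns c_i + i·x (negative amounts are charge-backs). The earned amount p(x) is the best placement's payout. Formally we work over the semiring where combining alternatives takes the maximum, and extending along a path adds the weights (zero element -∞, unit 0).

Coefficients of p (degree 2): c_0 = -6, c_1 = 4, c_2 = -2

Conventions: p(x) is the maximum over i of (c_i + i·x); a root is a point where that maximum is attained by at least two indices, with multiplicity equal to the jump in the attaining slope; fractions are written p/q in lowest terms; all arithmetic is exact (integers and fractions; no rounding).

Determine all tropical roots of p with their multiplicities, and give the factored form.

hull edge (i=0, c=-6) to (i=1, c=4): slope 10, span 1
hull edge (i=1, c=4) to (i=2, c=-2): slope -6, span 1
Factored form: p(x) = -2 ⊗ (x ⊕ (-10)) ⊗ (x ⊕ 6)
Answer: roots = -10 (mult 1), 6 (mult 1)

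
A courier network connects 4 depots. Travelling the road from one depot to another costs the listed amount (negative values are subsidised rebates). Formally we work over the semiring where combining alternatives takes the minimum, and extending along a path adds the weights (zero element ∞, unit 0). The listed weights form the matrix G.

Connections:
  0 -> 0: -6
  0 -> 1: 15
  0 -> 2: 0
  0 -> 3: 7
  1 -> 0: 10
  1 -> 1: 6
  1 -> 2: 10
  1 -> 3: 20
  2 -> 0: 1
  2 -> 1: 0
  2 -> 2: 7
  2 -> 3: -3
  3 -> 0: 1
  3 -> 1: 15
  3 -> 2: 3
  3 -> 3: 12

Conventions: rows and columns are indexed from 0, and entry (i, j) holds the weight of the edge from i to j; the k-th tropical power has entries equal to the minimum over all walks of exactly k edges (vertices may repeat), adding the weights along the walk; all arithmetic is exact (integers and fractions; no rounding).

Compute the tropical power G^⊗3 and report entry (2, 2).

G^⊗2:
  [-12, 0, -6, -3]
  [4, 10, 10, 7]
  [-5, 6, 0, 4]
  [-5, 3, 1, 0]
G^⊗3:
  [-18, -6, -12, -9]
  [-2, 10, 4, 7]
  [-11, 0, -5, -3]
  [-11, 1, -5, -2]
Key observation: the optimum is the walk 2->0->0->2, with weight 1 + (-6) + 0 = -5.
Optimal value attained by: walk 2->0->0->2.
Answer: (G^⊗3)[2][2] = -5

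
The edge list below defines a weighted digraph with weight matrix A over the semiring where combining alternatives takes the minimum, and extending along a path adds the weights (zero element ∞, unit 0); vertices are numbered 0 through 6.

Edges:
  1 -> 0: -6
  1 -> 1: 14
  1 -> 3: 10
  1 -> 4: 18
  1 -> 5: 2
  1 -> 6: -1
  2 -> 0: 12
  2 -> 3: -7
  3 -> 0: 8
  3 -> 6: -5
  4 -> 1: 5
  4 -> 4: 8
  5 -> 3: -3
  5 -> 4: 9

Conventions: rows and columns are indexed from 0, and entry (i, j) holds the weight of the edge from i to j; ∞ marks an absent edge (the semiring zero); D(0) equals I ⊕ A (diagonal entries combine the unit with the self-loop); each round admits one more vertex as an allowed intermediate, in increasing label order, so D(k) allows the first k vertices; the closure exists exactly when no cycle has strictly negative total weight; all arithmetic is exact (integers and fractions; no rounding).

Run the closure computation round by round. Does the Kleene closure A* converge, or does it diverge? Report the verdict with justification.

D(0):
  [0, ∞, ∞, ∞, ∞, ∞, ∞]
  [-6, 0, ∞, 10, 18, 2, -1]
  [12, ∞, 0, -7, ∞, ∞, ∞]
  [8, ∞, ∞, 0, ∞, ∞, -5]
  [∞, 5, ∞, ∞, 0, ∞, ∞]
  [∞, ∞, ∞, -3, 9, 0, ∞]
  [∞, ∞, ∞, ∞, ∞, ∞, 0]
D(1):
  [0, ∞, ∞, ∞, ∞, ∞, ∞]
  [-6, 0, ∞, 10, 18, 2, -1]
  [12, ∞, 0, -7, ∞, ∞, ∞]
  [8, ∞, ∞, 0, ∞, ∞, -5]
  [∞, 5, ∞, ∞, 0, ∞, ∞]
  [∞, ∞, ∞, -3, 9, 0, ∞]
  [∞, ∞, ∞, ∞, ∞, ∞, 0]
D(2):
  [0, ∞, ∞, ∞, ∞, ∞, ∞]
  [-6, 0, ∞, 10, 18, 2, -1]
  [12, ∞, 0, -7, ∞, ∞, ∞]
  [8, ∞, ∞, 0, ∞, ∞, -5]
  [-1, 5, ∞, 15, 0, 7, 4]
  [∞, ∞, ∞, -3, 9, 0, ∞]
  [∞, ∞, ∞, ∞, ∞, ∞, 0]
D(3):
  [0, ∞, ∞, ∞, ∞, ∞, ∞]
  [-6, 0, ∞, 10, 18, 2, -1]
  [12, ∞, 0, -7, ∞, ∞, ∞]
  [8, ∞, ∞, 0, ∞, ∞, -5]
  [-1, 5, ∞, 15, 0, 7, 4]
  [∞, ∞, ∞, -3, 9, 0, ∞]
  [∞, ∞, ∞, ∞, ∞, ∞, 0]
D(4):
  [0, ∞, ∞, ∞, ∞, ∞, ∞]
  [-6, 0, ∞, 10, 18, 2, -1]
  [1, ∞, 0, -7, ∞, ∞, -12]
  [8, ∞, ∞, 0, ∞, ∞, -5]
  [-1, 5, ∞, 15, 0, 7, 4]
  [5, ∞, ∞, -3, 9, 0, -8]
  [∞, ∞, ∞, ∞, ∞, ∞, 0]
D(5):
  [0, ∞, ∞, ∞, ∞, ∞, ∞]
  [-6, 0, ∞, 10, 18, 2, -1]
  [1, ∞, 0, -7, ∞, ∞, -12]
  [8, ∞, ∞, 0, ∞, ∞, -5]
  [-1, 5, ∞, 15, 0, 7, 4]
  [5, 14, ∞, -3, 9, 0, -8]
  [∞, ∞, ∞, ∞, ∞, ∞, 0]
D(6):
  [0, ∞, ∞, ∞, ∞, ∞, ∞]
  [-6, 0, ∞, -1, 11, 2, -6]
  [1, ∞, 0, -7, ∞, ∞, -12]
  [8, ∞, ∞, 0, ∞, ∞, -5]
  [-1, 5, ∞, 4, 0, 7, -1]
  [5, 14, ∞, -3, 9, 0, -8]
  [∞, ∞, ∞, ∞, ∞, ∞, 0]
D(7):
  [0, ∞, ∞, ∞, ∞, ∞, ∞]
  [-6, 0, ∞, -1, 11, 2, -6]
  [1, ∞, 0, -7, ∞, ∞, -12]
  [8, ∞, ∞, 0, ∞, ∞, -5]
  [-1, 5, ∞, 4, 0, 7, -1]
  [5, 14, ∞, -3, 9, 0, -8]
  [∞, ∞, ∞, ∞, ∞, ∞, 0]
Key observation: every diagonal entry stays at the unit through all rounds, so no improving cycle exists.
Answer: CONVERGES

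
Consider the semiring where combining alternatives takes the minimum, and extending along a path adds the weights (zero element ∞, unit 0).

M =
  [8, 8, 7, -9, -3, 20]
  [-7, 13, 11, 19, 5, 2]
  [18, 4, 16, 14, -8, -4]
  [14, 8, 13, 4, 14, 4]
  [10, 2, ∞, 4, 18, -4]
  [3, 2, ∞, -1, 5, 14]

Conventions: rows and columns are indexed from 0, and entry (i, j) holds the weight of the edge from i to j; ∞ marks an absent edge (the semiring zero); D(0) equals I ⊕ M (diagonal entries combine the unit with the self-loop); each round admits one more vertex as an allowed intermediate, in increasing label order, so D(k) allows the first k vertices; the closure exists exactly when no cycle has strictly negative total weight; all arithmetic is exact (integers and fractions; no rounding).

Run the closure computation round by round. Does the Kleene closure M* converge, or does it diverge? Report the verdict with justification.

D(0):
  [0, 8, 7, -9, -3, 20]
  [-7, 0, 11, 19, 5, 2]
  [18, 4, 0, 14, -8, -4]
  [14, 8, 13, 0, 14, 4]
  [10, 2, ∞, 4, 0, -4]
  [3, 2, ∞, -1, 5, 0]
D(1):
  [0, 8, 7, -9, -3, 20]
  [-7, 0, 0, -16, -10, 2]
  [18, 4, 0, 9, -8, -4]
  [14, 8, 13, 0, 11, 4]
  [10, 2, 17, 1, 0, -4]
  [3, 2, 10, -6, 0, 0]
Detection: at round 2, diagonal entry (3, 3) turns strictly negative.
Key observation: the cycle 3->1->0->3 has total weight 8 + (-7) + (-9), which is strictly negative.
Answer: DIVERGES — negative cycle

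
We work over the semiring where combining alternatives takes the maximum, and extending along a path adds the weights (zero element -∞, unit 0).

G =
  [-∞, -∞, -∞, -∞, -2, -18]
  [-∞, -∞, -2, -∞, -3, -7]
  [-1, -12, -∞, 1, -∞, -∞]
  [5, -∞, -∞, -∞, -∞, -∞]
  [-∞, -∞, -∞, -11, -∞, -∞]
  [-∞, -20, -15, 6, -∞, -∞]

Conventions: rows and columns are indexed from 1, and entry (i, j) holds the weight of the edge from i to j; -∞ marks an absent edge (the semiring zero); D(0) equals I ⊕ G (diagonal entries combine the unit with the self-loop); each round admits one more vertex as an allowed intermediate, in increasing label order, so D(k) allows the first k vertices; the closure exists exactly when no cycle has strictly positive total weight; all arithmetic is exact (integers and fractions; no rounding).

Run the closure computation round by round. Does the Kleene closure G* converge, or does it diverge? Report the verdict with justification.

D(0):
  [0, -∞, -∞, -∞, -2, -18]
  [-∞, 0, -2, -∞, -3, -7]
  [-1, -12, 0, 1, -∞, -∞]
  [5, -∞, -∞, 0, -∞, -∞]
  [-∞, -∞, -∞, -11, 0, -∞]
  [-∞, -20, -15, 6, -∞, 0]
D(1):
  [0, -∞, -∞, -∞, -2, -18]
  [-∞, 0, -2, -∞, -3, -7]
  [-1, -12, 0, 1, -3, -19]
  [5, -∞, -∞, 0, 3, -13]
  [-∞, -∞, -∞, -11, 0, -∞]
  [-∞, -20, -15, 6, -∞, 0]
D(2):
  [0, -∞, -∞, -∞, -2, -18]
  [-∞, 0, -2, -∞, -3, -7]
  [-1, -12, 0, 1, -3, -19]
  [5, -∞, -∞, 0, 3, -13]
  [-∞, -∞, -∞, -11, 0, -∞]
  [-∞, -20, -15, 6, -23, 0]
D(3):
  [0, -∞, -∞, -∞, -2, -18]
  [-3, 0, -2, -1, -3, -7]
  [-1, -12, 0, 1, -3, -19]
  [5, -∞, -∞, 0, 3, -13]
  [-∞, -∞, -∞, -11, 0, -∞]
  [-16, -20, -15, 6, -18, 0]
D(4):
  [0, -∞, -∞, -∞, -2, -18]
  [4, 0, -2, -1, 2, -7]
  [6, -12, 0, 1, 4, -12]
  [5, -∞, -∞, 0, 3, -13]
  [-6, -∞, -∞, -11, 0, -24]
  [11, -20, -15, 6, 9, 0]
D(5):
  [0, -∞, -∞, -13, -2, -18]
  [4, 0, -2, -1, 2, -7]
  [6, -12, 0, 1, 4, -12]
  [5, -∞, -∞, 0, 3, -13]
  [-6, -∞, -∞, -11, 0, -24]
  [11, -20, -15, 6, 9, 0]
D(6):
  [0, -38, -33, -12, -2, -18]
  [4, 0, -2, -1, 2, -7]
  [6, -12, 0, 1, 4, -12]
  [5, -33, -28, 0, 3, -13]
  [-6, -44, -39, -11, 0, -24]
  [11, -20, -15, 6, 9, 0]
Key observation: every diagonal entry stays at the unit through all rounds, so no improving cycle exists.
Answer: CONVERGES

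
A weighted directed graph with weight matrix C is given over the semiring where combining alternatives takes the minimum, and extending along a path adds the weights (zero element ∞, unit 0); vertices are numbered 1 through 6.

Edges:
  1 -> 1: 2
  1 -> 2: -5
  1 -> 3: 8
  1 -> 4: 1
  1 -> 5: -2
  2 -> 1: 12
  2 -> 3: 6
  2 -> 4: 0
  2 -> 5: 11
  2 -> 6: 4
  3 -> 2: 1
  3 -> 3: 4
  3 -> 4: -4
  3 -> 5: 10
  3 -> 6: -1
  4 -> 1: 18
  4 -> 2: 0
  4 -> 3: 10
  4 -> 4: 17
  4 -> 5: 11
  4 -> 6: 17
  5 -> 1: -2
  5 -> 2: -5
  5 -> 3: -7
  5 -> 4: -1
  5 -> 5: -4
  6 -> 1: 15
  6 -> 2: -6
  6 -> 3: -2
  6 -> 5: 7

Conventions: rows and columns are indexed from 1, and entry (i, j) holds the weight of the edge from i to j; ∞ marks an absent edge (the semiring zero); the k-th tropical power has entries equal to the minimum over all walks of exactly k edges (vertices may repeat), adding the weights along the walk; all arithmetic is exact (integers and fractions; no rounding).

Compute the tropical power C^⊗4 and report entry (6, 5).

C^⊗2:
  [-4, -7, -9, -5, -6, -1]
  [9, -2, 2, 2, 7, 5]
  [8, -7, -3, 0, 6, 3]
  [9, 6, 4, 0, 7, 4]
  [-6, -9, -11, -11, -8, -8]
  [5, -1, 0, -6, 3, -3]
C^⊗3:
  [-8, -11, -13, -13, -10, -10]
  [5, -1, 0, -2, 3, 1]
  [4, -3, -1, -7, 2, -4]
  [5, -2, 0, 0, 3, 3]
  [-10, -14, -15, -15, -12, -12]
  [1, -9, -5, -4, -1, -1]
C^⊗4:
  [-12, -16, -17, -17, -14, -14]
  [1, -5, -4, -4, -1, -1]
  [0, -10, -6, -5, -2, -2]
  [1, -3, -4, -4, -1, -1]
  [-14, -18, -19, -19, -16, -16]
  [-3, -7, -8, -9, -5, -6]
Key observation: the optimum is the walk 6->5->5->5->5, with weight 7 + (-4) + (-4) + (-4) = -5.
Optimal value attained by: walk 6->5->5->5->5.
Answer: (C^⊗4)[6][5] = -5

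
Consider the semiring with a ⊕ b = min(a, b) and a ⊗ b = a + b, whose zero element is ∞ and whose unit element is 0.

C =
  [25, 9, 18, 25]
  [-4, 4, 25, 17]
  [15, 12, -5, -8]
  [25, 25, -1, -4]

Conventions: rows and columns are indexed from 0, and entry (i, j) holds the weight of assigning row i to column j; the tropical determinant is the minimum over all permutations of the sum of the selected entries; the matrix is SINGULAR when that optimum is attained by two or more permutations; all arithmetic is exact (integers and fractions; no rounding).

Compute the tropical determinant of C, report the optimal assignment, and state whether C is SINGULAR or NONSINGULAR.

σ = (0, 1, 2, 3): 25 + 4 + (-5) + (-4) = 20
σ = (0, 1, 3, 2): 25 + 4 + (-8) + (-1) = 20
σ = (0, 2, 1, 3): 25 + 25 + 12 + (-4) = 58
σ = (0, 2, 3, 1): 25 + 25 + (-8) + 25 = 67
σ = (0, 3, 1, 2): 25 + 17 + 12 + (-1) = 53
σ = (0, 3, 2, 1): 25 + 17 + (-5) + 25 = 62
σ = (1, 0, 2, 3): 9 + (-4) + (-5) + (-4) = -4
σ = (1, 0, 3, 2): 9 + (-4) + (-8) + (-1) = -4
σ = (1, 2, 0, 3): 9 + 25 + 15 + (-4) = 45
σ = (1, 2, 3, 0): 9 + 25 + (-8) + 25 = 51
σ = (1, 3, 0, 2): 9 + 17 + 15 + (-1) = 40
σ = (1, 3, 2, 0): 9 + 17 + (-5) + 25 = 46
σ = (2, 0, 1, 3): 18 + (-4) + 12 + (-4) = 22
σ = (2, 0, 3, 1): 18 + (-4) + (-8) + 25 = 31
σ = (2, 1, 0, 3): 18 + 4 + 15 + (-4) = 33
σ = (2, 1, 3, 0): 18 + 4 + (-8) + 25 = 39
σ = (2, 3, 0, 1): 18 + 17 + 15 + 25 = 75
σ = (2, 3, 1, 0): 18 + 17 + 12 + 25 = 72
σ = (3, 0, 1, 2): 25 + (-4) + 12 + (-1) = 32
σ = (3, 0, 2, 1): 25 + (-4) + (-5) + 25 = 41
σ = (3, 1, 0, 2): 25 + 4 + 15 + (-1) = 43
σ = (3, 1, 2, 0): 25 + 4 + (-5) + 25 = 49
σ = (3, 2, 0, 1): 25 + 25 + 15 + 25 = 90
σ = (3, 2, 1, 0): 25 + 25 + 12 + 25 = 87
Optimal value attained by: σ = (1, 0, 2, 3).
Answer: det⊕(C) = -4; verdict: SINGULAR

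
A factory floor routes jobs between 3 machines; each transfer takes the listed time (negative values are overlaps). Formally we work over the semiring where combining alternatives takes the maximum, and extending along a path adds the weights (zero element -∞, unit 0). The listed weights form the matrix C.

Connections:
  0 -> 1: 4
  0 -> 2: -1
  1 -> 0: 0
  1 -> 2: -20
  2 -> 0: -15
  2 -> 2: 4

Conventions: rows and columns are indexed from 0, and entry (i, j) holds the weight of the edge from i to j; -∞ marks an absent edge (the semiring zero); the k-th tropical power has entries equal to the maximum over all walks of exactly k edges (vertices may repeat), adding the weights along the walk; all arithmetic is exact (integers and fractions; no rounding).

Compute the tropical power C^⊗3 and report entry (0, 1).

C^⊗2:
  [4, -∞, 3]
  [-35, 4, -1]
  [-11, -11, 8]
C^⊗3:
  [-12, 8, 7]
  [4, -31, 3]
  [-7, -7, 12]
Key observation: the optimum is the walk 0->1->0->1, with weight 4 + 0 + 4 = 8.
Optimal value attained by: walk 0->1->0->1.
Answer: (C^⊗3)[0][1] = 8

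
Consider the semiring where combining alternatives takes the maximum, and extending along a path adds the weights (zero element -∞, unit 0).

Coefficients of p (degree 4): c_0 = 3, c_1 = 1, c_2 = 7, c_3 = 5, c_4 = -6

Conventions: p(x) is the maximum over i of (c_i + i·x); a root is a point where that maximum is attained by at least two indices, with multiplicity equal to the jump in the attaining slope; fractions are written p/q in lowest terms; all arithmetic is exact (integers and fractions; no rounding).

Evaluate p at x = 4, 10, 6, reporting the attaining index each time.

p(4) = max(3+0·4=3, 1+1·4=5, 7+2·4=15, 5+3·4=17, -6+4·4=10) = 17 (attained by i=3)
p(10) = max(3+0·10=3, 1+1·10=11, 7+2·10=27, 5+3·10=35, -6+4·10=34) = 35 (attained by i=3)
p(6) = max(3+0·6=3, 1+1·6=7, 7+2·6=19, 5+3·6=23, -6+4·6=18) = 23 (attained by i=3)
Answer: p(4) = 17; p(10) = 35; p(6) = 23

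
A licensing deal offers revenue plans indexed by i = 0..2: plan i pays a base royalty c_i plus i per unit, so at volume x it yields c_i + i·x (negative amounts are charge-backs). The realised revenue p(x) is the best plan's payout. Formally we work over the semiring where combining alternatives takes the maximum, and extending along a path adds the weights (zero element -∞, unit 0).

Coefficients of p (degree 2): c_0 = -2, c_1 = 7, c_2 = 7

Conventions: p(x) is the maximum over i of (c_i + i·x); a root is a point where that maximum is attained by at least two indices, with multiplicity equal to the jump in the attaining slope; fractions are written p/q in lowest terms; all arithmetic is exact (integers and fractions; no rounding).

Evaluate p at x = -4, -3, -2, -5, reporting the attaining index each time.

p(-4) = max(-2+0·(-4)=-2, 7+1·(-4)=3, 7+2·(-4)=-1) = 3 (attained by i=1)
p(-3) = max(-2+0·(-3)=-2, 7+1·(-3)=4, 7+2·(-3)=1) = 4 (attained by i=1)
p(-2) = max(-2+0·(-2)=-2, 7+1·(-2)=5, 7+2·(-2)=3) = 5 (attained by i=1)
p(-5) = max(-2+0·(-5)=-2, 7+1·(-5)=2, 7+2·(-5)=-3) = 2 (attained by i=1)
Answer: p(-4) = 3; p(-3) = 4; p(-2) = 5; p(-5) = 2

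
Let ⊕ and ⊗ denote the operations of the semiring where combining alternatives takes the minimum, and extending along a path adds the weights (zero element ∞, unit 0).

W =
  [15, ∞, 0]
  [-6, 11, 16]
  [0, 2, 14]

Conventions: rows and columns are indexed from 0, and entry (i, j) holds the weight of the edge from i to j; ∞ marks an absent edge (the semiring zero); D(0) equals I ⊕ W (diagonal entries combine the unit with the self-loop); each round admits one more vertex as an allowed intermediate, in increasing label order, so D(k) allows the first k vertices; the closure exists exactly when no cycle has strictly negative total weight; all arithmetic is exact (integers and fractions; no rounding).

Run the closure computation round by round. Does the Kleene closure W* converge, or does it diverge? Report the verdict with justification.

D(0):
  [0, ∞, 0]
  [-6, 0, 16]
  [0, 2, 0]
D(1):
  [0, ∞, 0]
  [-6, 0, -6]
  [0, 2, 0]
Detection: at round 2, diagonal entry (2, 2) turns strictly negative.
Key observation: the cycle 2->1->0->2 has total weight 2 + (-6) + 0, which is strictly negative.
Answer: DIVERGES — negative cycle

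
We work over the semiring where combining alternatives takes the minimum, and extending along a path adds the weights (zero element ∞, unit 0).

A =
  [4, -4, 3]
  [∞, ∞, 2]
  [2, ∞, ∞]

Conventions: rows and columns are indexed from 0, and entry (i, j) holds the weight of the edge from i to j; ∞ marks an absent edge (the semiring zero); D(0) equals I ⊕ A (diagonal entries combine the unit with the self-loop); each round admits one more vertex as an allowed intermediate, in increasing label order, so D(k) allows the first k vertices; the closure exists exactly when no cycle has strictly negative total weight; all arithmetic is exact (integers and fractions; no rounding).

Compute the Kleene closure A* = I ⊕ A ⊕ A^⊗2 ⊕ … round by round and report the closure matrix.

D(0):
  [0, -4, 3]
  [∞, 0, 2]
  [2, ∞, 0]
D(1):
  [0, -4, 3]
  [∞, 0, 2]
  [2, -2, 0]
D(2):
  [0, -4, -2]
  [∞, 0, 2]
  [2, -2, 0]
D(3):
  [0, -4, -2]
  [4, 0, 2]
  [2, -2, 0]
Answer: A* = [[0, -4, -2], [4, 0, 2], [2, -2, 0]]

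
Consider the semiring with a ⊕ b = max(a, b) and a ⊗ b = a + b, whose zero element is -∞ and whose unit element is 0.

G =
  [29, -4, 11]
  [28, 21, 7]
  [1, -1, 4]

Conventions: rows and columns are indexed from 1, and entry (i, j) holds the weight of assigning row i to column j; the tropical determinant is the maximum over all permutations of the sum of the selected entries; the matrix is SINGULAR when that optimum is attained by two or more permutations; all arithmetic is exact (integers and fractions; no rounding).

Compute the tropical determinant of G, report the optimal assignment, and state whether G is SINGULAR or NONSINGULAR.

σ = (1, 2, 3): 29 + 21 + 4 = 54
σ = (1, 3, 2): 29 + 7 + (-1) = 35
σ = (2, 1, 3): (-4) + 28 + 4 = 28
σ = (2, 3, 1): (-4) + 7 + 1 = 4
σ = (3, 1, 2): 11 + 28 + (-1) = 38
σ = (3, 2, 1): 11 + 21 + 1 = 33
Optimal value attained by: σ = (1, 2, 3).
Answer: det⊕(G) = 54; verdict: NONSINGULAR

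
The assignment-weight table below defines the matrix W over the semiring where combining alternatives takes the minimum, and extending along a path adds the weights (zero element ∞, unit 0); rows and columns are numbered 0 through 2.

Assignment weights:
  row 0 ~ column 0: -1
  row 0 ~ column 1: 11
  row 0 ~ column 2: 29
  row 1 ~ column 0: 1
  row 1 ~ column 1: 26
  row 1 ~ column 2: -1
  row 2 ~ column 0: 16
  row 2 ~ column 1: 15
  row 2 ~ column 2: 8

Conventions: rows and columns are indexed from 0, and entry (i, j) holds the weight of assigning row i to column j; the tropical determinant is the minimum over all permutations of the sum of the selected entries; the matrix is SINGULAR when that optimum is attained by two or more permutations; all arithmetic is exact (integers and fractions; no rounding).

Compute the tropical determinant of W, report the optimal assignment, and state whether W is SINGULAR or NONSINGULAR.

σ = (0, 1, 2): (-1) + 26 + 8 = 33
σ = (0, 2, 1): (-1) + (-1) + 15 = 13
σ = (1, 0, 2): 11 + 1 + 8 = 20
σ = (1, 2, 0): 11 + (-1) + 16 = 26
σ = (2, 0, 1): 29 + 1 + 15 = 45
σ = (2, 1, 0): 29 + 26 + 16 = 71
Optimal value attained by: σ = (0, 2, 1).
Answer: det⊕(W) = 13; verdict: NONSINGULAR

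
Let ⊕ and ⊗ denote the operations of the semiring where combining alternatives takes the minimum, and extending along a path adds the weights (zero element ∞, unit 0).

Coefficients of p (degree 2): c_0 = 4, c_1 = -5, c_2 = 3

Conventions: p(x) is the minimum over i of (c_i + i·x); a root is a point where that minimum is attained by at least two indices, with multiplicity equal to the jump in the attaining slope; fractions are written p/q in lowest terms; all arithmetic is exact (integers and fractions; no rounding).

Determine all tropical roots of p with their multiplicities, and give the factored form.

hull edge (i=0, c=4) to (i=1, c=-5): slope -9, span 1
hull edge (i=1, c=-5) to (i=2, c=3): slope 8, span 1
Factored form: p(x) = 3 ⊗ (x ⊕ (-8)) ⊗ (x ⊕ 9)
Answer: roots = -8 (mult 1), 9 (mult 1)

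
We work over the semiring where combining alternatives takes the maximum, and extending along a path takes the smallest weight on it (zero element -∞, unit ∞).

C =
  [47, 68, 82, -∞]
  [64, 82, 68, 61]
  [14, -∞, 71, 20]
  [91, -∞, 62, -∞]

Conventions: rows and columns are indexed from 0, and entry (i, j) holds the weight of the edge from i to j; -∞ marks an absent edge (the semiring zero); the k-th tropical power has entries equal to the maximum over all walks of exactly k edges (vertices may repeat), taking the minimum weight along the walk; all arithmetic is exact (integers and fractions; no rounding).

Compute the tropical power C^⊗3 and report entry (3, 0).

C^⊗2:
  [64, 68, 71, 61]
  [64, 82, 68, 61]
  [20, 14, 71, 20]
  [47, 68, 82, 20]
C^⊗3:
  [64, 68, 71, 61]
  [64, 82, 68, 61]
  [20, 20, 71, 20]
  [64, 68, 71, 61]
Key observation: the optimum is the walk 3->0->1->0, with weight 91 min 68 min 64 = 64.
Optimal value attained by: walk 3->0->1->0.
Answer: (C^⊗3)[3][0] = 64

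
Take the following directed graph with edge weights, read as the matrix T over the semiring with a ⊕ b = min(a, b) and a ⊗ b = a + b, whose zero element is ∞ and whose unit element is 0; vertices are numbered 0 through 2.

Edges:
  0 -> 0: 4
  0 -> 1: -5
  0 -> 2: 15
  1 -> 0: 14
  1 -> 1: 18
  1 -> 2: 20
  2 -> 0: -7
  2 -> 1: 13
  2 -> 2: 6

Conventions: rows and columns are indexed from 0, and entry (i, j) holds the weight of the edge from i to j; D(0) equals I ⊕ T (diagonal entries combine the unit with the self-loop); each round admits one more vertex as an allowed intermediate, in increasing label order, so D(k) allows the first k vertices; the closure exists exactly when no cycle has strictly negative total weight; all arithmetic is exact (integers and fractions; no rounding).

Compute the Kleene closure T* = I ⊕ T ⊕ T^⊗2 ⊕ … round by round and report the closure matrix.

D(0):
  [0, -5, 15]
  [14, 0, 20]
  [-7, 13, 0]
D(1):
  [0, -5, 15]
  [14, 0, 20]
  [-7, -12, 0]
D(2):
  [0, -5, 15]
  [14, 0, 20]
  [-7, -12, 0]
D(3):
  [0, -5, 15]
  [13, 0, 20]
  [-7, -12, 0]
Answer: T* = [[0, -5, 15], [13, 0, 20], [-7, -12, 0]]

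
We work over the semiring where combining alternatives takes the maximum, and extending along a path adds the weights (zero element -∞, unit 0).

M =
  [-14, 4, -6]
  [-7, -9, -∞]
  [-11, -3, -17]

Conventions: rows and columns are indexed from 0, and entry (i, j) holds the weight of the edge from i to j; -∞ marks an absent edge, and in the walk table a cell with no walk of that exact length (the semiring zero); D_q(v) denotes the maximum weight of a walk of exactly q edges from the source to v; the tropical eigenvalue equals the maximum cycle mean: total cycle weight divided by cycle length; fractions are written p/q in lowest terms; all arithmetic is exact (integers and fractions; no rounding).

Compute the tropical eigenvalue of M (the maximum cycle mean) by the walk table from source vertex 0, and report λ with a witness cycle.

q=0: [0, -∞, -∞]
q=1: [-14, 4, -6]
q=2: [-3, -5, -20]
q=3: [-12, 1, -9]
Optimal cycle mean attained by: cycle 0->1->0, total 4 + (-7), length 2.
Answer: λ = -3/2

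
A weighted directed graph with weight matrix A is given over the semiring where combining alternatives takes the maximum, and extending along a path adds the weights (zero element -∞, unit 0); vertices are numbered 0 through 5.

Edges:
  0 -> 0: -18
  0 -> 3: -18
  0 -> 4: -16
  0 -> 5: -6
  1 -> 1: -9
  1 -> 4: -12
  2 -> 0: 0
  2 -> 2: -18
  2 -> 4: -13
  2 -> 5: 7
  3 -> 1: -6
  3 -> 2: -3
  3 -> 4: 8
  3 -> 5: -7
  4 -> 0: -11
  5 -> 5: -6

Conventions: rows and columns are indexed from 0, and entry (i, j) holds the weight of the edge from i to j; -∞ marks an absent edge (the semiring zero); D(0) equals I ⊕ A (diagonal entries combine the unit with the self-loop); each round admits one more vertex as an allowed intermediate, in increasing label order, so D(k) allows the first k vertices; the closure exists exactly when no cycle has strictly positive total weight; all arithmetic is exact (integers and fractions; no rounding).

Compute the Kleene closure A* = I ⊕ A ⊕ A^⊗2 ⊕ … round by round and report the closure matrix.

D(0):
  [0, -∞, -∞, -18, -16, -6]
  [-∞, 0, -∞, -∞, -12, -∞]
  [0, -∞, 0, -∞, -13, 7]
  [-∞, -6, -3, 0, 8, -7]
  [-11, -∞, -∞, -∞, 0, -∞]
  [-∞, -∞, -∞, -∞, -∞, 0]
D(1):
  [0, -∞, -∞, -18, -16, -6]
  [-∞, 0, -∞, -∞, -12, -∞]
  [0, -∞, 0, -18, -13, 7]
  [-∞, -6, -3, 0, 8, -7]
  [-11, -∞, -∞, -29, 0, -17]
  [-∞, -∞, -∞, -∞, -∞, 0]
D(2):
  [0, -∞, -∞, -18, -16, -6]
  [-∞, 0, -∞, -∞, -12, -∞]
  [0, -∞, 0, -18, -13, 7]
  [-∞, -6, -3, 0, 8, -7]
  [-11, -∞, -∞, -29, 0, -17]
  [-∞, -∞, -∞, -∞, -∞, 0]
D(3):
  [0, -∞, -∞, -18, -16, -6]
  [-∞, 0, -∞, -∞, -12, -∞]
  [0, -∞, 0, -18, -13, 7]
  [-3, -6, -3, 0, 8, 4]
  [-11, -∞, -∞, -29, 0, -17]
  [-∞, -∞, -∞, -∞, -∞, 0]
D(4):
  [0, -24, -21, -18, -10, -6]
  [-∞, 0, -∞, -∞, -12, -∞]
  [0, -24, 0, -18, -10, 7]
  [-3, -6, -3, 0, 8, 4]
  [-11, -35, -32, -29, 0, -17]
  [-∞, -∞, -∞, -∞, -∞, 0]
D(5):
  [0, -24, -21, -18, -10, -6]
  [-23, 0, -44, -41, -12, -29]
  [0, -24, 0, -18, -10, 7]
  [-3, -6, -3, 0, 8, 4]
  [-11, -35, -32, -29, 0, -17]
  [-∞, -∞, -∞, -∞, -∞, 0]
D(6):
  [0, -24, -21, -18, -10, -6]
  [-23, 0, -44, -41, -12, -29]
  [0, -24, 0, -18, -10, 7]
  [-3, -6, -3, 0, 8, 4]
  [-11, -35, -32, -29, 0, -17]
  [-∞, -∞, -∞, -∞, -∞, 0]
Answer: A* = [[0, -24, -21, -18, -10, -6], [-23, 0, -44, -41, -12, -29], [0, -24, 0, -18, -10, 7], [-3, -6, -3, 0, 8, 4], [-11, -35, -32, -29, 0, -17], [-∞, -∞, -∞, -∞, -∞, 0]]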